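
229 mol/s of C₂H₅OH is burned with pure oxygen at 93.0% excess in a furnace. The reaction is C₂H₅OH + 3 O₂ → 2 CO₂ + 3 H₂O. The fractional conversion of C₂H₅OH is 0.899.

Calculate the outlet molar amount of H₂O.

Stoichiometric O₂ = 3 × 229 = 687 mol/s; O₂ fed = 687 × 1.930 = 1326 mol/s.
Fuel reacted = 0.899 × 229 → ξ = 205.9 mol/s.
Outlet (n = n₀ + ν ξ):
  C₂H₅OH: 229 − 1(205.9) = 23.13
  O₂: 1326 − 3(205.9) = 708.3
  CO₂: 0 + 2(205.9) = 411.7
  H₂O: 0 + 3(205.9) = 617.6

618 mol/s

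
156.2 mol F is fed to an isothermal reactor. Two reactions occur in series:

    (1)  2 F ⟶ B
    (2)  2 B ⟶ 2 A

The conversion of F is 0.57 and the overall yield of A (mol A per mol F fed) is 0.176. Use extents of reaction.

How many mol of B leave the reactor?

17 mol

Conversion of F: F consumed = 2ξ₁ = 0.57 × 156.2 → ξ₁ = 44.52 mol.
Yield of A: 2ξ₂ / 156.2 = 0.176 → ξ₂ = 13.75 mol.
Outlet amounts (n = n₀ + Σ ν·ξ):
  F: 156.2 − 2(44.52) = 67.17
  B: 0 + 1(44.52) − 2(13.75) = 17.03
  A: 0 + 2(13.75) = 27.49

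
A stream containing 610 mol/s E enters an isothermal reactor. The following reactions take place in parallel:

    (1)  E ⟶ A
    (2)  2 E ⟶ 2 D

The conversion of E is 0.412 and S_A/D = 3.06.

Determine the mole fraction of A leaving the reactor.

Conversion of E: E consumed = 0.412 × 610 = 251.3 mol/s = 1ξ₁ + 2ξ₂.
Selectivity: 1ξ₁ / (2ξ₂) = 3.06 → ξ₁ = 6.12 ξ₂.
Substitute: (1·6.12 + 2) ξ₂ = 251.3 → ξ₂ = 30.95 mol/s, ξ₁ = 189.4 mol/s.
Outlet amounts (n = n₀ + Σ ν·ξ):
  E: 610 − 1(189.4) − 2(30.95) = 358.7
  A: 0 + 1(189.4) = 189.4
  D: 0 + 2(30.95) = 61.9
Total out = 610 mol/s; y_A = 189.4 / 610 = 0.3105.

0.311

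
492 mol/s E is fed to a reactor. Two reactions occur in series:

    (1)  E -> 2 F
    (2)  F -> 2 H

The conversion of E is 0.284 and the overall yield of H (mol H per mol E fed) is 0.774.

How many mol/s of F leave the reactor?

Conversion of E: E consumed = 1ξ₁ = 0.284 × 492 → ξ₁ = 139.7 mol/s.
Yield of H: 2ξ₂ / 492 = 0.774 → ξ₂ = 190.4 mol/s.
Outlet amounts (n = n₀ + Σ ν·ξ):
  E: 492 − 1(139.7) = 352.3
  F: 0 + 2(139.7) − 1(190.4) = 89.05
  H: 0 + 2(190.4) = 380.8

89.1 mol/s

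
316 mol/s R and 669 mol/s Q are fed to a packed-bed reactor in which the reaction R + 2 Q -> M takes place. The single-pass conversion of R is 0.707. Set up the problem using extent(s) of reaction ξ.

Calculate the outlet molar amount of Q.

R reacted = 0.707 × 316 = 223.4 mol/s; ν_R = −1, so ξ = 223.4/1 = 223.4 mol/s.
Outlet amounts (n = n₀ + ν ξ):
  R: 316 − 1(223.4) = 92.59
  Q: 669 − 2(223.4) = 222.2
  M: 0 + 1(223.4) = 223.4

222 mol/s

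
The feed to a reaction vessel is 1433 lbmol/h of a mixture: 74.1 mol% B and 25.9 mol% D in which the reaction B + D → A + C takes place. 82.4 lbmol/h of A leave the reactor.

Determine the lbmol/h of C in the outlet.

For A: n = n₀ + 1ξ → 82.4 = 0 + 1ξ, giving ξ = 82.4 lbmol/h.
Outlet amounts (n = n₀ + ν ξ):
  B: 1062 − 1(82.4) = 979.5
  D: 371.1 − 1(82.4) = 288.7
  A: 0 + 1(82.4) = 82.4
  C: 0 + 1(82.4) = 82.4

82.4 lbmol/h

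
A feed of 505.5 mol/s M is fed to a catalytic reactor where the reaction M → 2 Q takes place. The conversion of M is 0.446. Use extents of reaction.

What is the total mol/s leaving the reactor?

731 mol/s

M reacted = 0.446 × 505.5 = 225.5 mol/s; ν_M = −1, so ξ = 225.5/1 = 225.5 mol/s.
Outlet amounts (n = n₀ + ν ξ):
  M: 505.5 − 1(225.5) = 280
  Q: 0 + 2(225.5) = 450.9
Total out = 280 + 450.9 = 731 mol/s.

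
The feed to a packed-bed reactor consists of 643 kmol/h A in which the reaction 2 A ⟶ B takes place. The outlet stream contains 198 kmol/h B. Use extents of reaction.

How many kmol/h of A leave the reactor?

For B: n = n₀ + 1ξ → 198 = 0 + 1ξ, giving ξ = 198 kmol/h.
Outlet amounts (n = n₀ + ν ξ):
  A: 643 − 2(198) = 247
  B: 0 + 1(198) = 198

247 kmol/h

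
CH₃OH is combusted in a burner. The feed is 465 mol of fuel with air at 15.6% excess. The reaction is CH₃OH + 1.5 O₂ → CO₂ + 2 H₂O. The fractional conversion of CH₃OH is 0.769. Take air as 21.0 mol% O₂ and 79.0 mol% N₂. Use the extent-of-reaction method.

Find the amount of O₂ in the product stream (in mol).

Stoichiometric O₂ = 1.5 × 465 = 697.5 mol; O₂ fed = 697.5 × 1.156 = 806.3 mol.
N₂ fed = 806.3 × 79/21 = 3033 mol.
Fuel reacted = 0.769 × 465 → ξ = 357.6 mol.
Outlet (n = n₀ + ν ξ):
  CH₃OH: 465 − 1(357.6) = 107.4
  O₂: 806.3 − 1.5(357.6) = 269.9
  N₂: 3033 (inert)
  CO₂: 0 + 1(357.6) = 357.6
  H₂O: 0 + 2(357.6) = 715.2

270 mol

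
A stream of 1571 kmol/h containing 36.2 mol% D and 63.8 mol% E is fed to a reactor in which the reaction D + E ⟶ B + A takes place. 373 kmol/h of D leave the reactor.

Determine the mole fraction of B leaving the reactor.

For D: n = n₀ − 1ξ → 373 = 568.7 − 1ξ, giving ξ = 195.7 kmol/h.
Outlet amounts (n = n₀ + ν ξ):
  D: 568.7 − 1(195.7) = 373
  E: 1002 − 1(195.7) = 806.6
  B: 0 + 1(195.7) = 195.7
  A: 0 + 1(195.7) = 195.7
Total out = 1571 kmol/h; y_B = 195.7 / 1571 = 0.1246.

0.125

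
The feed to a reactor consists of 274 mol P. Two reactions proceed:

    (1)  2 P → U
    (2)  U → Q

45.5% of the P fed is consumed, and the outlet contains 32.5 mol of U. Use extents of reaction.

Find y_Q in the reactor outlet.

Conversion of P: P consumed = 2ξ₁ = 0.455 × 274 → ξ₁ = 62.34 mol.
U balance: n_U = 0 + 1ξ₁ − 1ξ₂ = 32.5 → ξ₂ = (1·62.34 − 32.5)/1 = 29.84 mol.
Outlet amounts (n = n₀ + Σ ν·ξ):
  P: 274 − 2(62.34) = 149.3
  U: 0 + 1(62.34) − 1(29.84) = 32.5
  Q: 0 + 1(29.84) = 29.84
Total out = 211.7 mol; y_Q = 29.84 / 211.7 = 0.141.

0.141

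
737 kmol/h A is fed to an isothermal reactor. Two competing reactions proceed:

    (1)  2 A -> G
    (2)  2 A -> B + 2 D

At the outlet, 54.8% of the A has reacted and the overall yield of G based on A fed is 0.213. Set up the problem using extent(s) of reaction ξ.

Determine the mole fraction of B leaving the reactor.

0.0719

Yield of G: 1ξ₁ / 737 = 0.213 → ξ₁ = 157 kmol/h.
Conversion of A: 2ξ₁ + 2ξ₂ = 0.548 × 737 = 403.9 → ξ₂ = 44.96 kmol/h.
Outlet amounts (n = n₀ + Σ ν·ξ):
  A: 737 − 2(157) − 2(44.96) = 333.1
  G: 0 + 1(157) = 157
  B: 0 + 1(44.96) = 44.96
  D: 0 + 2(44.96) = 89.91
Total out = 625 kmol/h; y_B = 44.96 / 625 = 0.07193.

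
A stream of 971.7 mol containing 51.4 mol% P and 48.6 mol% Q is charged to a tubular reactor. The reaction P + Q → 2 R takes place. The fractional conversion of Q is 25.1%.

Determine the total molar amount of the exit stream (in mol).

Q reacted = 0.251 × 472.2 = 118.5 mol; ν_Q = −1, so ξ = 118.5/1 = 118.5 mol.
Outlet amounts (n = n₀ + ν ξ):
  P: 499.5 − 1(118.5) = 380.9
  Q: 472.2 − 1(118.5) = 353.7
  R: 0 + 2(118.5) = 237.1
Total out = 380.9 + 353.7 + 237.1 = 971.7 mol.

972 mol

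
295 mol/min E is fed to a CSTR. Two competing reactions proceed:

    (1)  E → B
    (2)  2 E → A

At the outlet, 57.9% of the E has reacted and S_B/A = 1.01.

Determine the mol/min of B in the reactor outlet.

57.3 mol/min

Conversion of E: E consumed = 0.579 × 295 = 170.8 mol/min = 1ξ₁ + 2ξ₂.
Selectivity: 1ξ₁ / (1ξ₂) = 1.01 → ξ₁ = 1.01 ξ₂.
Substitute: (1·1.01 + 2) ξ₂ = 170.8 → ξ₂ = 56.75 mol/min, ξ₁ = 57.31 mol/min.
Outlet amounts (n = n₀ + Σ ν·ξ):
  E: 295 − 1(57.31) − 2(56.75) = 124.2
  B: 0 + 1(57.31) = 57.31
  A: 0 + 1(56.75) = 56.75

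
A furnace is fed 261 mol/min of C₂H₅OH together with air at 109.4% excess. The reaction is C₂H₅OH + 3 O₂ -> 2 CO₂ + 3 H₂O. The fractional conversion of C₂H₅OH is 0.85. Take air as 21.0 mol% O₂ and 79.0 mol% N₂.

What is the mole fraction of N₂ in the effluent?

Stoichiometric O₂ = 3 × 261 = 783 mol/min; O₂ fed = 783 × 2.094 = 1640 mol/min.
N₂ fed = 1640 × 79/21 = 6168 mol/min.
Fuel reacted = 0.85 × 261 → ξ = 221.8 mol/min.
Outlet (n = n₀ + ν ξ):
  C₂H₅OH: 261 − 1(221.8) = 39.15
  O₂: 1640 − 3(221.8) = 974.1
  N₂: 6168 (inert)
  CO₂: 0 + 2(221.8) = 443.7
  H₂O: 0 + 3(221.8) = 665.5
Total out = 8290 mol/min; y_N₂ = 6168 / 8290 = 0.744.

0.744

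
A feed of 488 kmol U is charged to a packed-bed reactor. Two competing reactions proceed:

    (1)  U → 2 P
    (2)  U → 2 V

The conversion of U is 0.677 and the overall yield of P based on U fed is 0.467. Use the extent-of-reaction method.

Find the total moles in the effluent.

Yield of P: 2ξ₁ / 488 = 0.467 → ξ₁ = 113.9 kmol.
Conversion of U: 1ξ₁ + 1ξ₂ = 0.677 × 488 = 330.4 → ξ₂ = 216.4 kmol.
Outlet amounts (n = n₀ + Σ ν·ξ):
  U: 488 − 1(113.9) − 1(216.4) = 157.6
  P: 0 + 2(113.9) = 227.9
  V: 0 + 2(216.4) = 432.9
Total out = 157.6 + 227.9 + 432.9 = 818.4 kmol.

818 kmol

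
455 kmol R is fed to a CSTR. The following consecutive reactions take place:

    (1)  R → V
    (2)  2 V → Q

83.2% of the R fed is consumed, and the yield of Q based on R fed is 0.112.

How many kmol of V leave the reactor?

277 kmol

Conversion of R: R consumed = 1ξ₁ = 0.832 × 455 → ξ₁ = 378.6 kmol.
Yield of Q: 1ξ₂ / 455 = 0.112 → ξ₂ = 50.96 kmol.
Outlet amounts (n = n₀ + Σ ν·ξ):
  R: 455 − 1(378.6) = 76.44
  V: 0 + 1(378.6) − 2(50.96) = 276.6
  Q: 0 + 1(50.96) = 50.96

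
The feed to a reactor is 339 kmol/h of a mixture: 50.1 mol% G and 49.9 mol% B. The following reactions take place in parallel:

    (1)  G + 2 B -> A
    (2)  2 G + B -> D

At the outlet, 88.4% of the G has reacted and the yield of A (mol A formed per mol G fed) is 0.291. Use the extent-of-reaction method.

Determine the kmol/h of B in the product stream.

20 kmol/h

Yield of A: 1ξ₁ / 169.8 = 0.291 → ξ₁ = 49.42 kmol/h.
Conversion of G: 1ξ₁ + 2ξ₂ = 0.884 × 169.8 = 150.1 → ξ₂ = 50.36 kmol/h.
Outlet amounts (n = n₀ + Σ ν·ξ):
  G: 169.8 − 1(49.42) − 2(50.36) = 19.7
  B: 169.2 − 2(49.42) − 1(50.36) = 19.96
  A: 0 + 1(49.42) = 49.42
  D: 0 + 1(50.36) = 50.36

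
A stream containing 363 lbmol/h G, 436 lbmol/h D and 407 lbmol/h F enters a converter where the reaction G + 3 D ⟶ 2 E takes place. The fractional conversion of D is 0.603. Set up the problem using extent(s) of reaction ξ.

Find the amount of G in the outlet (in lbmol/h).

D reacted = 0.603 × 436 = 262.9 lbmol/h; ν_D = −3, so ξ = 262.9/3 = 87.64 lbmol/h.
Outlet amounts (n = n₀ + ν ξ):
  G: 363 − 1(87.64) = 275.4
  D: 436 − 3(87.64) = 173.1
  E: 0 + 2(87.64) = 175.3
  F: 407 (inert)

275 lbmol/h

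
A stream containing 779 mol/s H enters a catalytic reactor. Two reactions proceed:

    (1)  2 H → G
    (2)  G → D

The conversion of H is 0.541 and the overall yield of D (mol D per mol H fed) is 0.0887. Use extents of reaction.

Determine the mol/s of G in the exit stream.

Conversion of H: H consumed = 2ξ₁ = 0.541 × 779 → ξ₁ = 210.7 mol/s.
Yield of D: 1ξ₂ / 779 = 0.0887 → ξ₂ = 69.1 mol/s.
Outlet amounts (n = n₀ + Σ ν·ξ):
  H: 779 − 2(210.7) = 357.6
  G: 0 + 1(210.7) − 1(69.1) = 141.6
  D: 0 + 1(69.1) = 69.1

142 mol/s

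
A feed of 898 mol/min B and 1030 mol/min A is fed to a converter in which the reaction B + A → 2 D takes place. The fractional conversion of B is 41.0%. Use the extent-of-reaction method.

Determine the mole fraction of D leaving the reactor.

0.382

B reacted = 0.41 × 898 = 368.2 mol/min; ν_B = −1, so ξ = 368.2/1 = 368.2 mol/min.
Outlet amounts (n = n₀ + ν ξ):
  B: 898 − 1(368.2) = 529.8
  A: 1030 − 1(368.2) = 661.8
  D: 0 + 2(368.2) = 736.4
Total out = 1928 mol/min; y_D = 736.4 / 1928 = 0.3819.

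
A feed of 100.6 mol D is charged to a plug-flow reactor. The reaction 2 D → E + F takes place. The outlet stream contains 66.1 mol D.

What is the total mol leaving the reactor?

For D: n = n₀ − 2ξ → 66.1 = 100.6 − 2ξ, giving ξ = 17.25 mol.
Outlet amounts (n = n₀ + ν ξ):
  D: 100.6 − 2(17.25) = 66.1
  E: 0 + 1(17.25) = 17.25
  F: 0 + 1(17.25) = 17.25
Total out = 66.1 + 17.25 + 17.25 = 100.6 mol.

101 mol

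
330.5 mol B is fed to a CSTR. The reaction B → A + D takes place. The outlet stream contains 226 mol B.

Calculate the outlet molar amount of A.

For B: n = n₀ − 1ξ → 226 = 330.5 − 1ξ, giving ξ = 104.5 mol.
Outlet amounts (n = n₀ + ν ξ):
  B: 330.5 − 1(104.5) = 226
  A: 0 + 1(104.5) = 104.5
  D: 0 + 1(104.5) = 104.5

104 mol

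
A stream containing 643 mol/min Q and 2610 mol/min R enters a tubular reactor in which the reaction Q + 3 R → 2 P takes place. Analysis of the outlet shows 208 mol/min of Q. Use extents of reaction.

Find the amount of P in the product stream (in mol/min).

870 mol/min

For Q: n = n₀ − 1ξ → 208 = 643 − 1ξ, giving ξ = 435 mol/min.
Outlet amounts (n = n₀ + ν ξ):
  Q: 643 − 1(435) = 208
  R: 2610 − 3(435) = 1305
  P: 0 + 2(435) = 870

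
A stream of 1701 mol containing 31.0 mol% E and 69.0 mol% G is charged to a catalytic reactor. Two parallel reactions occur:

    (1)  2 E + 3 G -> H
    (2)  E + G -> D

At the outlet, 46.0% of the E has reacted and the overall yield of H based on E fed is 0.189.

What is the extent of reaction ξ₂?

Yield of H: 1ξ₁ / 527.3 = 0.189 → ξ₁ = 99.66 mol.
Conversion of E: 2ξ₁ + 1ξ₂ = 0.46 × 527.3 = 242.6 → ξ₂ = 43.24 mol.
Outlet amounts (n = n₀ + Σ ν·ξ):
  E: 527.3 − 2(99.66) − 1(43.24) = 284.7
  G: 1174 − 3(99.66) − 1(43.24) = 831.5
  H: 0 + 1(99.66) = 99.66
  D: 0 + 1(43.24) = 43.24

ξ₂ = 43.2 mol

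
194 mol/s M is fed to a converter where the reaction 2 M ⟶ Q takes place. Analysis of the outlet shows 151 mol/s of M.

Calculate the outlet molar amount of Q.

21.5 mol/s

For M: n = n₀ − 2ξ → 151 = 194 − 2ξ, giving ξ = 21.5 mol/s.
Outlet amounts (n = n₀ + ν ξ):
  M: 194 − 2(21.5) = 151
  Q: 0 + 1(21.5) = 21.5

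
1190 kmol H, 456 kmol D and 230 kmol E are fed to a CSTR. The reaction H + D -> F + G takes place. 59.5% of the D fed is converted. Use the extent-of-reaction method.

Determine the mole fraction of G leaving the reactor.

0.145

D reacted = 0.595 × 456 = 271.3 kmol; ν_D = −1, so ξ = 271.3/1 = 271.3 kmol.
Outlet amounts (n = n₀ + ν ξ):
  H: 1190 − 1(271.3) = 918.7
  D: 456 − 1(271.3) = 184.7
  F: 0 + 1(271.3) = 271.3
  G: 0 + 1(271.3) = 271.3
  E: 230 (inert)
Total out = 1876 kmol; y_G = 271.3 / 1876 = 0.1446.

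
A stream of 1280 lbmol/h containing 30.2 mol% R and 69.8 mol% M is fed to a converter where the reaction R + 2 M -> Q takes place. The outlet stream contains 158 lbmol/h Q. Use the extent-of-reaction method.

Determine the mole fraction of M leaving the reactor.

0.599

For Q: n = n₀ + 1ξ → 158 = 0 + 1ξ, giving ξ = 158 lbmol/h.
Outlet amounts (n = n₀ + ν ξ):
  R: 386.6 − 1(158) = 228.6
  M: 893.4 − 2(158) = 577.4
  Q: 0 + 1(158) = 158
Total out = 964 lbmol/h; y_M = 577.4 / 964 = 0.599.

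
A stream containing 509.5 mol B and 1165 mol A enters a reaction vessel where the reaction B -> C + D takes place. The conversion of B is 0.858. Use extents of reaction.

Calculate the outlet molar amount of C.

437 mol

B reacted = 0.858 × 509.5 = 437.2 mol; ν_B = −1, so ξ = 437.2/1 = 437.2 mol.
Outlet amounts (n = n₀ + ν ξ):
  B: 509.5 − 1(437.2) = 72.35
  C: 0 + 1(437.2) = 437.2
  D: 0 + 1(437.2) = 437.2
  A: 1165 (inert)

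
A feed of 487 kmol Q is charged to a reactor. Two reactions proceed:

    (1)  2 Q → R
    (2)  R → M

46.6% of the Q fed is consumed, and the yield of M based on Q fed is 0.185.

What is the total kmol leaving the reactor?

374 kmol

Conversion of Q: Q consumed = 2ξ₁ = 0.466 × 487 → ξ₁ = 113.5 kmol.
Yield of M: 1ξ₂ / 487 = 0.185 → ξ₂ = 90.09 kmol.
Outlet amounts (n = n₀ + Σ ν·ξ):
  Q: 487 − 2(113.5) = 260.1
  R: 0 + 1(113.5) − 1(90.09) = 23.38
  M: 0 + 1(90.09) = 90.09
Total out = 260.1 + 23.38 + 90.09 = 373.5 kmol.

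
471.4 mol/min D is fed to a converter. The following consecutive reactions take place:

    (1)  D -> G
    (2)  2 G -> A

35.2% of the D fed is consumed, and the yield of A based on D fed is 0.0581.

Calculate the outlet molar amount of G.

Conversion of D: D consumed = 1ξ₁ = 0.352 × 471.4 → ξ₁ = 165.9 mol/min.
Yield of A: 1ξ₂ / 471.4 = 0.0581 → ξ₂ = 27.39 mol/min.
Outlet amounts (n = n₀ + Σ ν·ξ):
  D: 471.4 − 1(165.9) = 305.5
  G: 0 + 1(165.9) − 2(27.39) = 111.2
  A: 0 + 1(27.39) = 27.39

111 mol/min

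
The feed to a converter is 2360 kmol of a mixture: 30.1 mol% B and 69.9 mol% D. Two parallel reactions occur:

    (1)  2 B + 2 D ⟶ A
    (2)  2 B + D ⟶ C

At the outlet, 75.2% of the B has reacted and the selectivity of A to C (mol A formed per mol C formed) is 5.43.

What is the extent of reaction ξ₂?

ξ₂ = 41.5 kmol

Conversion of B: B consumed = 0.752 × 710.4 = 534.2 kmol = 2ξ₁ + 2ξ₂.
Selectivity: 1ξ₁ / (1ξ₂) = 5.43 → ξ₁ = 5.43 ξ₂.
Substitute: (2·5.43 + 2) ξ₂ = 534.2 → ξ₂ = 41.54 kmol, ξ₁ = 225.6 kmol.
Outlet amounts (n = n₀ + Σ ν·ξ):
  B: 710.4 − 2(225.6) − 2(41.54) = 176.2
  D: 1650 − 2(225.6) − 1(41.54) = 1157
  A: 0 + 1(225.6) = 225.6
  C: 0 + 1(41.54) = 41.54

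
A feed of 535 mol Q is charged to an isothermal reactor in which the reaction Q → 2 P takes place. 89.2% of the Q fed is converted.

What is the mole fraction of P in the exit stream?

Q reacted = 0.892 × 535 = 477.2 mol; ν_Q = −1, so ξ = 477.2/1 = 477.2 mol.
Outlet amounts (n = n₀ + ν ξ):
  Q: 535 − 1(477.2) = 57.78
  P: 0 + 2(477.2) = 954.4
Total out = 1012 mol; y_P = 954.4 / 1012 = 0.9429.

0.943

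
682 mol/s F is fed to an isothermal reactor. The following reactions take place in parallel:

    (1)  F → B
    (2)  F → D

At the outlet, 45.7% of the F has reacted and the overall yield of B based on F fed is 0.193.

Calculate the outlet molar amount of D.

180 mol/s

Yield of B: 1ξ₁ / 682 = 0.193 → ξ₁ = 131.6 mol/s.
Conversion of F: 1ξ₁ + 1ξ₂ = 0.457 × 682 = 311.7 → ξ₂ = 180 mol/s.
Outlet amounts (n = n₀ + Σ ν·ξ):
  F: 682 − 1(131.6) − 1(180) = 370.3
  B: 0 + 1(131.6) = 131.6
  D: 0 + 1(180) = 180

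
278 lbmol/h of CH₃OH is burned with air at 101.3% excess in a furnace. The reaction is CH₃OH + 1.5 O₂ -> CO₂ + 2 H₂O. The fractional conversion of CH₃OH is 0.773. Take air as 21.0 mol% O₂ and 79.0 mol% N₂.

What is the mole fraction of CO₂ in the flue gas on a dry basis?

0.0544

Stoichiometric O₂ = 1.5 × 278 = 417 lbmol/h; O₂ fed = 417 × 2.013 = 839.4 lbmol/h.
N₂ fed = 839.4 × 79/21 = 3158 lbmol/h.
Fuel reacted = 0.773 × 278 → ξ = 214.9 lbmol/h.
Outlet (n = n₀ + ν ξ):
  CH₃OH: 278 − 1(214.9) = 63.11
  O₂: 839.4 − 1.5(214.9) = 517.1
  N₂: 3158 (inert)
  CO₂: 0 + 1(214.9) = 214.9
  H₂O: 0 + 2(214.9) = 429.8
Dry total = 3953 lbmol/h; y_CO₂ (dry) = 214.9 / 3953 = 0.05436.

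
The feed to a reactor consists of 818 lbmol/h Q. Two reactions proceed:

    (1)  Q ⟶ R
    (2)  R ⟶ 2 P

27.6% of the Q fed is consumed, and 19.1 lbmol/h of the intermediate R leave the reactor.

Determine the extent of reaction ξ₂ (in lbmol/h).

Conversion of Q: Q consumed = 1ξ₁ = 0.276 × 818 → ξ₁ = 225.8 lbmol/h.
R balance: n_R = 0 + 1ξ₁ − 1ξ₂ = 19.1 → ξ₂ = (1·225.8 − 19.1)/1 = 206.7 lbmol/h.
Outlet amounts (n = n₀ + Σ ν·ξ):
  Q: 818 − 1(225.8) = 592.2
  R: 0 + 1(225.8) − 1(206.7) = 19.1
  P: 0 + 2(206.7) = 413.3

ξ₂ = 207 lbmol/h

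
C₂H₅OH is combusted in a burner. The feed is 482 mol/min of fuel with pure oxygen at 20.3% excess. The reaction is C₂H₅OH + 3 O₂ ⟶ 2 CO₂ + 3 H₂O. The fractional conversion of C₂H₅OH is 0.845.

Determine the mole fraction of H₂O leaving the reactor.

0.465

Stoichiometric O₂ = 3 × 482 = 1446 mol/min; O₂ fed = 1446 × 1.203 = 1740 mol/min.
Fuel reacted = 0.845 × 482 → ξ = 407.3 mol/min.
Outlet (n = n₀ + ν ξ):
  C₂H₅OH: 482 − 1(407.3) = 74.71
  O₂: 1740 − 3(407.3) = 517.7
  CO₂: 0 + 2(407.3) = 814.6
  H₂O: 0 + 3(407.3) = 1222
Total out = 2629 mol/min; y_H₂O = 1222 / 2629 = 0.4648.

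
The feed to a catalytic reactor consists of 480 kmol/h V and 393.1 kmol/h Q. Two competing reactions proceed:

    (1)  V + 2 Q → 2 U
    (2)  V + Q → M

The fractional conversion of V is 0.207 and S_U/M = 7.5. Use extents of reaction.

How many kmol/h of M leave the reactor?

Conversion of V: V consumed = 0.207 × 480 = 99.36 kmol/h = 1ξ₁ + 1ξ₂.
Selectivity: 2ξ₁ / (1ξ₂) = 7.5 → ξ₁ = 3.75 ξ₂.
Substitute: (1·3.75 + 1) ξ₂ = 99.36 → ξ₂ = 20.92 kmol/h, ξ₁ = 78.44 kmol/h.
Outlet amounts (n = n₀ + Σ ν·ξ):
  V: 480 − 1(78.44) − 1(20.92) = 380.6
  Q: 393.1 − 2(78.44) − 1(20.92) = 215.3
  U: 0 + 2(78.44) = 156.9
  M: 0 + 1(20.92) = 20.92

20.9 kmol/h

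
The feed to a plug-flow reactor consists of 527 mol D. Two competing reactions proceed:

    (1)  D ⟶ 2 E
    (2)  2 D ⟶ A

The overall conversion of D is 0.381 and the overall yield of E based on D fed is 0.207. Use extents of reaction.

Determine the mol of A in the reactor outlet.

73.1 mol

Yield of E: 2ξ₁ / 527 = 0.207 → ξ₁ = 54.54 mol.
Conversion of D: 1ξ₁ + 2ξ₂ = 0.381 × 527 = 200.8 → ξ₂ = 73.12 mol.
Outlet amounts (n = n₀ + Σ ν·ξ):
  D: 527 − 1(54.54) − 2(73.12) = 326.2
  E: 0 + 2(54.54) = 109.1
  A: 0 + 1(73.12) = 73.12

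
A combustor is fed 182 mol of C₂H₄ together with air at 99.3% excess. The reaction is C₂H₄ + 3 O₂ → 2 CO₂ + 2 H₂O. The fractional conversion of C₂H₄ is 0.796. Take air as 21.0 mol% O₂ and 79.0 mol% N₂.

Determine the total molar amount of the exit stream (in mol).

5360 mol

Stoichiometric O₂ = 3 × 182 = 546 mol; O₂ fed = 546 × 1.993 = 1088 mol.
N₂ fed = 1088 × 79/21 = 4094 mol.
Fuel reacted = 0.796 × 182 → ξ = 144.9 mol.
Outlet (n = n₀ + ν ξ):
  C₂H₄: 182 − 1(144.9) = 37.13
  O₂: 1088 − 3(144.9) = 653.6
  N₂: 4094 (inert)
  CO₂: 0 + 2(144.9) = 289.7
  H₂O: 0 + 2(144.9) = 289.7
Total out = 37.13 + 653.6 + 4094 + 289.7 + 289.7 = 5364 mol.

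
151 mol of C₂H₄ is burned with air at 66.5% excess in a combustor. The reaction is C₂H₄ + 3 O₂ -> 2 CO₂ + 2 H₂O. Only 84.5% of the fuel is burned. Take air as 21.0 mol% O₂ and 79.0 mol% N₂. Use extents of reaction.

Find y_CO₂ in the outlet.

Stoichiometric O₂ = 3 × 151 = 453 mol; O₂ fed = 453 × 1.665 = 754.2 mol.
N₂ fed = 754.2 × 79/21 = 2837 mol.
Fuel reacted = 0.845 × 151 → ξ = 127.6 mol.
Outlet (n = n₀ + ν ξ):
  C₂H₄: 151 − 1(127.6) = 23.41
  O₂: 754.2 − 3(127.6) = 371.5
  N₂: 2837 (inert)
  CO₂: 0 + 2(127.6) = 255.2
  H₂O: 0 + 2(127.6) = 255.2
Total out = 3743 mol; y_CO₂ = 255.2 / 3743 = 0.06818.

0.0682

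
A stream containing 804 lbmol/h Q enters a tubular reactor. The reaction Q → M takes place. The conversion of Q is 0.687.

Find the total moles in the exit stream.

804 lbmol/h

Q reacted = 0.687 × 804 = 552.3 lbmol/h; ν_Q = −1, so ξ = 552.3/1 = 552.3 lbmol/h.
Outlet amounts (n = n₀ + ν ξ):
  Q: 804 − 1(552.3) = 251.7
  M: 0 + 1(552.3) = 552.3
Total out = 251.7 + 552.3 = 804 lbmol/h.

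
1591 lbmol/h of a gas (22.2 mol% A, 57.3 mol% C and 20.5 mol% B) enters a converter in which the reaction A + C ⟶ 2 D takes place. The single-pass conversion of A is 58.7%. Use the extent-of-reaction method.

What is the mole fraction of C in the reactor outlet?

0.443

A reacted = 0.587 × 353.2 = 207.3 lbmol/h; ν_A = −1, so ξ = 207.3/1 = 207.3 lbmol/h.
Outlet amounts (n = n₀ + ν ξ):
  A: 353.2 − 1(207.3) = 145.9
  C: 911.6 − 1(207.3) = 704.3
  D: 0 + 2(207.3) = 414.7
  B: 326.2 (inert)
Total out = 1591 lbmol/h; y_C = 704.3 / 1591 = 0.4427.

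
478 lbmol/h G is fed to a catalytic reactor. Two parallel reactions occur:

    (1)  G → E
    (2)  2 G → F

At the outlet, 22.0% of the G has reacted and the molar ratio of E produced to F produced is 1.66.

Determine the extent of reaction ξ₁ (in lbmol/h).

ξ₁ = 47.7 lbmol/h

Conversion of G: G consumed = 0.22 × 478 = 105.2 lbmol/h = 1ξ₁ + 2ξ₂.
Selectivity: 1ξ₁ / (1ξ₂) = 1.66 → ξ₁ = 1.66 ξ₂.
Substitute: (1·1.66 + 2) ξ₂ = 105.2 → ξ₂ = 28.73 lbmol/h, ξ₁ = 47.7 lbmol/h.
Outlet amounts (n = n₀ + Σ ν·ξ):
  G: 478 − 1(47.7) − 2(28.73) = 372.8
  E: 0 + 1(47.7) = 47.7
  F: 0 + 1(28.73) = 28.73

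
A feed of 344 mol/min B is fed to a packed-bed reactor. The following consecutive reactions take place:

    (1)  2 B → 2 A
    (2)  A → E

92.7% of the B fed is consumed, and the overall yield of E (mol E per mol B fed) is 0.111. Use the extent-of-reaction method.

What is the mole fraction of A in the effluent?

Conversion of B: B consumed = 2ξ₁ = 0.927 × 344 → ξ₁ = 159.4 mol/min.
Yield of E: 1ξ₂ / 344 = 0.111 → ξ₂ = 38.18 mol/min.
Outlet amounts (n = n₀ + Σ ν·ξ):
  B: 344 − 2(159.4) = 25.11
  A: 0 + 2(159.4) − 1(38.18) = 280.7
  E: 0 + 1(38.18) = 38.18
Total out = 344 mol/min; y_A = 280.7 / 344 = 0.816.

0.816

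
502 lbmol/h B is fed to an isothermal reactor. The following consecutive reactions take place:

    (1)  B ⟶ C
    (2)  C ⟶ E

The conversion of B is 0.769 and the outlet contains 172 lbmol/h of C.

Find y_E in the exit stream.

Conversion of B: B consumed = 1ξ₁ = 0.769 × 502 → ξ₁ = 386 lbmol/h.
C balance: n_C = 0 + 1ξ₁ − 1ξ₂ = 172 → ξ₂ = (1·386 − 172)/1 = 214 lbmol/h.
Outlet amounts (n = n₀ + Σ ν·ξ):
  B: 502 − 1(386) = 116
  C: 0 + 1(386) − 1(214) = 172
  E: 0 + 1(214) = 214
Total out = 502 lbmol/h; y_E = 214 / 502 = 0.4264.

0.426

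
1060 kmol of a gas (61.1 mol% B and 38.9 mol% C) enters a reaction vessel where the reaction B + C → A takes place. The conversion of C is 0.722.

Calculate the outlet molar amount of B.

C reacted = 0.722 × 412.3 = 297.7 kmol; ν_C = −1, so ξ = 297.7/1 = 297.7 kmol.
Outlet amounts (n = n₀ + ν ξ):
  B: 647.7 − 1(297.7) = 350
  C: 412.3 − 1(297.7) = 114.6
  A: 0 + 1(297.7) = 297.7

350 kmol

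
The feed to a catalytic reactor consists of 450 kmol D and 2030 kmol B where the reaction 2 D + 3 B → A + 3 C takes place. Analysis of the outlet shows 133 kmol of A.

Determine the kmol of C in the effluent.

For A: n = n₀ + 1ξ → 133 = 0 + 1ξ, giving ξ = 133 kmol.
Outlet amounts (n = n₀ + ν ξ):
  D: 450 − 2(133) = 184
  B: 2030 − 3(133) = 1631
  A: 0 + 1(133) = 133
  C: 0 + 3(133) = 399

399 kmol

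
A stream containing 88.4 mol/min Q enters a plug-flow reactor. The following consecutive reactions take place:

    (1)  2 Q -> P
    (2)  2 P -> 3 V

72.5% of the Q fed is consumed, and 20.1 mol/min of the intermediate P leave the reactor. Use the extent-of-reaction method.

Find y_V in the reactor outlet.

0.287

Conversion of Q: Q consumed = 2ξ₁ = 0.725 × 88.4 → ξ₁ = 32.05 mol/min.
P balance: n_P = 0 + 1ξ₁ − 2ξ₂ = 20.1 → ξ₂ = (1·32.05 − 20.1)/2 = 5.973 mol/min.
Outlet amounts (n = n₀ + Σ ν·ξ):
  Q: 88.4 − 2(32.05) = 24.31
  P: 0 + 1(32.05) − 2(5.973) = 20.1
  V: 0 + 3(5.973) = 17.92
Total out = 62.33 mol/min; y_V = 17.92 / 62.33 = 0.2875.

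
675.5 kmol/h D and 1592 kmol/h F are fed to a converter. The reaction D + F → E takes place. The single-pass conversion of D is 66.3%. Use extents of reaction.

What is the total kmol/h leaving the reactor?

D reacted = 0.663 × 675.5 = 447.9 kmol/h; ν_D = −1, so ξ = 447.9/1 = 447.9 kmol/h.
Outlet amounts (n = n₀ + ν ξ):
  D: 675.5 − 1(447.9) = 227.6
  F: 1592 − 1(447.9) = 1144
  E: 0 + 1(447.9) = 447.9
Total out = 227.6 + 1144 + 447.9 = 1820 kmol/h.

1820 kmol/h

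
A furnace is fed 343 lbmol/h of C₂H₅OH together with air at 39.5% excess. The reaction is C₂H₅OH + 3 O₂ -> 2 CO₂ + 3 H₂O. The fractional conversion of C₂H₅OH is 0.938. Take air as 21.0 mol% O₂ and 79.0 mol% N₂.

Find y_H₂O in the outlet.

Stoichiometric O₂ = 3 × 343 = 1029 lbmol/h; O₂ fed = 1029 × 1.395 = 1435 lbmol/h.
N₂ fed = 1435 × 79/21 = 5400 lbmol/h.
Fuel reacted = 0.938 × 343 → ξ = 321.7 lbmol/h.
Outlet (n = n₀ + ν ξ):
  C₂H₅OH: 343 − 1(321.7) = 21.27
  O₂: 1435 − 3(321.7) = 470.3
  N₂: 5400 (inert)
  CO₂: 0 + 2(321.7) = 643.5
  H₂O: 0 + 3(321.7) = 965.2
Total out = 7500 lbmol/h; y_H₂O = 965.2 / 7500 = 0.1287.

0.129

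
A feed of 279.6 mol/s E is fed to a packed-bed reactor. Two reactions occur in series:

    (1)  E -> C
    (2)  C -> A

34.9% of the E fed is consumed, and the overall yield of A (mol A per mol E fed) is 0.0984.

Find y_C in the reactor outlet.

0.251

Conversion of E: E consumed = 1ξ₁ = 0.349 × 279.6 → ξ₁ = 97.58 mol/s.
Yield of A: 1ξ₂ / 279.6 = 0.0984 → ξ₂ = 27.51 mol/s.
Outlet amounts (n = n₀ + Σ ν·ξ):
  E: 279.6 − 1(97.58) = 182
  C: 0 + 1(97.58) − 1(27.51) = 70.07
  A: 0 + 1(27.51) = 27.51
Total out = 279.6 mol/s; y_C = 70.07 / 279.6 = 0.2506.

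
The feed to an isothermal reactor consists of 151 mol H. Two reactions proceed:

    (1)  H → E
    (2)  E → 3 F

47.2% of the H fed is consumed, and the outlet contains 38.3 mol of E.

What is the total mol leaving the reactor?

217 mol

Conversion of H: H consumed = 1ξ₁ = 0.472 × 151 → ξ₁ = 71.27 mol.
E balance: n_E = 0 + 1ξ₁ − 1ξ₂ = 38.3 → ξ₂ = (1·71.27 − 38.3)/1 = 32.97 mol.
Outlet amounts (n = n₀ + Σ ν·ξ):
  H: 151 − 1(71.27) = 79.73
  E: 0 + 1(71.27) − 1(32.97) = 38.3
  F: 0 + 3(32.97) = 98.92
Total out = 79.73 + 38.3 + 98.92 = 216.9 mol.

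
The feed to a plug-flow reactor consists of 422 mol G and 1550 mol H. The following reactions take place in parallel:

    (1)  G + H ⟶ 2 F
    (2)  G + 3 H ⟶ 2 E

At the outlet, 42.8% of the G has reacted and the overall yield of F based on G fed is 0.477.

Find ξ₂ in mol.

Yield of F: 2ξ₁ / 422 = 0.477 → ξ₁ = 100.6 mol.
Conversion of G: 1ξ₁ + 1ξ₂ = 0.428 × 422 = 180.6 → ξ₂ = 79.97 mol.
Outlet amounts (n = n₀ + Σ ν·ξ):
  G: 422 − 1(100.6) − 1(79.97) = 241.4
  H: 1550 − 1(100.6) − 3(79.97) = 1209
  F: 0 + 2(100.6) = 201.3
  E: 0 + 2(79.97) = 159.9

ξ₂ = 80 mol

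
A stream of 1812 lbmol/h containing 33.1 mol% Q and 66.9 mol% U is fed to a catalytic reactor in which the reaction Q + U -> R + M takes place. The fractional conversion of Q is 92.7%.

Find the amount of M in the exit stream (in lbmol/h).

Q reacted = 0.927 × 599.8 = 556 lbmol/h; ν_Q = −1, so ξ = 556/1 = 556 lbmol/h.
Outlet amounts (n = n₀ + ν ξ):
  Q: 599.8 − 1(556) = 43.78
  U: 1212 − 1(556) = 656.2
  R: 0 + 1(556) = 556
  M: 0 + 1(556) = 556

556 lbmol/h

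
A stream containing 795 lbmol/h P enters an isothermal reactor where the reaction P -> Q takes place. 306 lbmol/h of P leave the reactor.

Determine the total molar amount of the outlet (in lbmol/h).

For P: n = n₀ − 1ξ → 306 = 795 − 1ξ, giving ξ = 489 lbmol/h.
Outlet amounts (n = n₀ + ν ξ):
  P: 795 − 1(489) = 306
  Q: 0 + 1(489) = 489
Total out = 306 + 489 = 795 lbmol/h.

795 lbmol/h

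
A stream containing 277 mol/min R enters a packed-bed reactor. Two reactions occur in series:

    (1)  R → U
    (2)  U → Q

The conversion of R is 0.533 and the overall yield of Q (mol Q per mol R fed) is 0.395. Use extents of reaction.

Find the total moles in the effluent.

277 mol/min

Conversion of R: R consumed = 1ξ₁ = 0.533 × 277 → ξ₁ = 147.6 mol/min.
Yield of Q: 1ξ₂ / 277 = 0.395 → ξ₂ = 109.4 mol/min.
Outlet amounts (n = n₀ + Σ ν·ξ):
  R: 277 − 1(147.6) = 129.4
  U: 0 + 1(147.6) − 1(109.4) = 38.23
  Q: 0 + 1(109.4) = 109.4
Total out = 129.4 + 38.23 + 109.4 = 277 mol/min.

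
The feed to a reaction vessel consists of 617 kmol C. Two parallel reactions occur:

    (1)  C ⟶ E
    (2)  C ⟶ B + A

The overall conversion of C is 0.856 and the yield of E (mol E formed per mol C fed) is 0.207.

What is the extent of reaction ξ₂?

Yield of E: 1ξ₁ / 617 = 0.207 → ξ₁ = 127.7 kmol.
Conversion of C: 1ξ₁ + 1ξ₂ = 0.856 × 617 = 528.2 → ξ₂ = 400.4 kmol.
Outlet amounts (n = n₀ + Σ ν·ξ):
  C: 617 − 1(127.7) − 1(400.4) = 88.85
  E: 0 + 1(127.7) = 127.7
  B: 0 + 1(400.4) = 400.4
  A: 0 + 1(400.4) = 400.4

ξ₂ = 400 kmol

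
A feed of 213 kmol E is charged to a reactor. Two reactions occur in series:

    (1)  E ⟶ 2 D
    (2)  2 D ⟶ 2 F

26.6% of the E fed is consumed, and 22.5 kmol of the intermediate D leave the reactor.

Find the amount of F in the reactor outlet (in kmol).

Conversion of E: E consumed = 1ξ₁ = 0.266 × 213 → ξ₁ = 56.66 kmol.
D balance: n_D = 0 + 2ξ₁ − 2ξ₂ = 22.5 → ξ₂ = (2·56.66 − 22.5)/2 = 45.41 kmol.
Outlet amounts (n = n₀ + Σ ν·ξ):
  E: 213 − 1(56.66) = 156.3
  D: 0 + 2(56.66) − 2(45.41) = 22.5
  F: 0 + 2(45.41) = 90.82

90.8 kmol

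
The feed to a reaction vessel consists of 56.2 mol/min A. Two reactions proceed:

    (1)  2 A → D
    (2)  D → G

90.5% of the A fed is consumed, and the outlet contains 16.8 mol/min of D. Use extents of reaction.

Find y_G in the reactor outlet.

0.28

Conversion of A: A consumed = 2ξ₁ = 0.905 × 56.2 → ξ₁ = 25.43 mol/min.
D balance: n_D = 0 + 1ξ₁ − 1ξ₂ = 16.8 → ξ₂ = (1·25.43 − 16.8)/1 = 8.631 mol/min.
Outlet amounts (n = n₀ + Σ ν·ξ):
  A: 56.2 − 2(25.43) = 5.339
  D: 0 + 1(25.43) − 1(8.631) = 16.8
  G: 0 + 1(8.631) = 8.631
Total out = 30.77 mol/min; y_G = 8.631 / 30.77 = 0.2805.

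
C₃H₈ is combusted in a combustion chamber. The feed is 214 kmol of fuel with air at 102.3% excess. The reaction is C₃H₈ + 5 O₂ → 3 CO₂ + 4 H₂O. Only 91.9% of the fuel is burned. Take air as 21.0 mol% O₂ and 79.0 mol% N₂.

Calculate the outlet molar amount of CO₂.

590 kmol

Stoichiometric O₂ = 5 × 214 = 1070 kmol; O₂ fed = 1070 × 2.023 = 2165 kmol.
N₂ fed = 2165 × 79/21 = 8143 kmol.
Fuel reacted = 0.919 × 214 → ξ = 196.7 kmol.
Outlet (n = n₀ + ν ξ):
  C₃H₈: 214 − 1(196.7) = 17.33
  O₂: 2165 − 5(196.7) = 1181
  N₂: 8143 (inert)
  CO₂: 0 + 3(196.7) = 590
  H₂O: 0 + 4(196.7) = 786.7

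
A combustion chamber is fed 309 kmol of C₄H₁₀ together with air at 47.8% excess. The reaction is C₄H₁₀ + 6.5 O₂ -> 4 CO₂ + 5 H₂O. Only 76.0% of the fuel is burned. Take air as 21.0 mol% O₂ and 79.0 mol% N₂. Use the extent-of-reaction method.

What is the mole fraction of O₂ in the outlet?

Stoichiometric O₂ = 6.5 × 309 = 2008 kmol; O₂ fed = 2008 × 1.478 = 2969 kmol.
N₂ fed = 2969 × 79/21 = 11170 kmol.
Fuel reacted = 0.76 × 309 → ξ = 234.8 kmol.
Outlet (n = n₀ + ν ξ):
  C₄H₁₀: 309 − 1(234.8) = 74.16
  O₂: 2969 − 6.5(234.8) = 1442
  N₂: 11170 (inert)
  CO₂: 0 + 4(234.8) = 939.4
  H₂O: 0 + 5(234.8) = 1174
Total out = 14800 kmol; y_O₂ = 1442 / 14800 = 0.09746.

0.0975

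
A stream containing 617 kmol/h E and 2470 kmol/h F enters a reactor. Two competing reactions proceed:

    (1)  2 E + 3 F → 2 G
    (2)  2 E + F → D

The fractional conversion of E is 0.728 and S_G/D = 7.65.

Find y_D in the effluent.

0.0189

Conversion of E: E consumed = 0.728 × 617 = 449.2 kmol/h = 2ξ₁ + 2ξ₂.
Selectivity: 2ξ₁ / (1ξ₂) = 7.65 → ξ₁ = 3.825 ξ₂.
Substitute: (2·3.825 + 2) ξ₂ = 449.2 → ξ₂ = 46.55 kmol/h, ξ₁ = 178 kmol/h.
Outlet amounts (n = n₀ + Σ ν·ξ):
  E: 617 − 2(178) − 2(46.55) = 167.8
  F: 2470 − 3(178) − 1(46.55) = 1889
  G: 0 + 2(178) = 356.1
  D: 0 + 1(46.55) = 46.55
Total out = 2460 kmol/h; y_D = 46.55 / 2460 = 0.01892.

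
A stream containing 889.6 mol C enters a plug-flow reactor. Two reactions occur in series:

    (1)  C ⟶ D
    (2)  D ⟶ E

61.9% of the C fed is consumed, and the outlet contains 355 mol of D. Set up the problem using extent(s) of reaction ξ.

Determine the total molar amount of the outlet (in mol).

Conversion of C: C consumed = 1ξ₁ = 0.619 × 889.6 → ξ₁ = 550.7 mol.
D balance: n_D = 0 + 1ξ₁ − 1ξ₂ = 355 → ξ₂ = (1·550.7 − 355)/1 = 195.7 mol.
Outlet amounts (n = n₀ + Σ ν·ξ):
  C: 889.6 − 1(550.7) = 338.9
  D: 0 + 1(550.7) − 1(195.7) = 355
  E: 0 + 1(195.7) = 195.7
Total out = 338.9 + 355 + 195.7 = 889.6 mol.

890 mol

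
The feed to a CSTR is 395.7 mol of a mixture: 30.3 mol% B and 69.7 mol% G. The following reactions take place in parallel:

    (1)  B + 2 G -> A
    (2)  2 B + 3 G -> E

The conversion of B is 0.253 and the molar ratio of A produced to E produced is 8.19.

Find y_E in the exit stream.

Conversion of B: B consumed = 0.253 × 119.9 = 30.33 mol = 1ξ₁ + 2ξ₂.
Selectivity: 1ξ₁ / (1ξ₂) = 8.19 → ξ₁ = 8.19 ξ₂.
Substitute: (1·8.19 + 2) ξ₂ = 30.33 → ξ₂ = 2.977 mol, ξ₁ = 24.38 mol.
Outlet amounts (n = n₀ + Σ ν·ξ):
  B: 119.9 − 1(24.38) − 2(2.977) = 89.56
  G: 275.8 − 2(24.38) − 3(2.977) = 218.1
  A: 0 + 1(24.38) = 24.38
  E: 0 + 1(2.977) = 2.977
Total out = 335 mol; y_E = 2.977 / 335 = 0.008885.

0.00889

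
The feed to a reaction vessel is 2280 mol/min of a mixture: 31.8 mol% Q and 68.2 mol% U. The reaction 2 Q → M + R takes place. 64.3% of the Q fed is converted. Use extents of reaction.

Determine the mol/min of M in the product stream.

233 mol/min

Q reacted = 0.643 × 725 = 466.2 mol/min; ν_Q = −2, so ξ = 466.2/2 = 233.1 mol/min.
Outlet amounts (n = n₀ + ν ξ):
  Q: 725 − 2(233.1) = 258.8
  M: 0 + 1(233.1) = 233.1
  R: 0 + 1(233.1) = 233.1
  U: 1555 (inert)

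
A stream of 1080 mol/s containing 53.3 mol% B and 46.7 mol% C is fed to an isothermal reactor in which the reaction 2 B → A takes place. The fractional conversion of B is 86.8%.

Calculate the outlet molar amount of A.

B reacted = 0.868 × 575.6 = 499.7 mol/s; ν_B = −2, so ξ = 499.7/2 = 249.8 mol/s.
Outlet amounts (n = n₀ + ν ξ):
  B: 575.6 − 2(249.8) = 75.98
  A: 0 + 1(249.8) = 249.8
  C: 504.4 (inert)

250 mol/s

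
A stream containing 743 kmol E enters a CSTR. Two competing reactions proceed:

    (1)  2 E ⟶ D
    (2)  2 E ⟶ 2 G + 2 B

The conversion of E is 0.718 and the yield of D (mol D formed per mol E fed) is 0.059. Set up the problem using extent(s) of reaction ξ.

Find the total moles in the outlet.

1140 kmol

Yield of D: 1ξ₁ / 743 = 0.059 → ξ₁ = 43.84 kmol.
Conversion of E: 2ξ₁ + 2ξ₂ = 0.718 × 743 = 533.5 → ξ₂ = 222.9 kmol.
Outlet amounts (n = n₀ + Σ ν·ξ):
  E: 743 − 2(43.84) − 2(222.9) = 209.5
  D: 0 + 1(43.84) = 43.84
  G: 0 + 2(222.9) = 445.8
  B: 0 + 2(222.9) = 445.8
Total out = 209.5 + 43.84 + 445.8 + 445.8 = 1145 kmol.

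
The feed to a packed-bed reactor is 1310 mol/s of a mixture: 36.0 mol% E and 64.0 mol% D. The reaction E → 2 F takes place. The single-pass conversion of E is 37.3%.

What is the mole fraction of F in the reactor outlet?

0.237

E reacted = 0.373 × 471.6 = 175.9 mol/s; ν_E = −1, so ξ = 175.9/1 = 175.9 mol/s.
Outlet amounts (n = n₀ + ν ξ):
  E: 471.6 − 1(175.9) = 295.7
  F: 0 + 2(175.9) = 351.8
  D: 838.4 (inert)
Total out = 1486 mol/s; y_F = 351.8 / 1486 = 0.2368.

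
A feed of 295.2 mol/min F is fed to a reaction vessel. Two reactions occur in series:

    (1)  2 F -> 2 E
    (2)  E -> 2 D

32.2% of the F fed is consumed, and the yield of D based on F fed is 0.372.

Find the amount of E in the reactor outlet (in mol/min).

40.1 mol/min

Conversion of F: F consumed = 2ξ₁ = 0.322 × 295.2 → ξ₁ = 47.53 mol/min.
Yield of D: 2ξ₂ / 295.2 = 0.372 → ξ₂ = 54.91 mol/min.
Outlet amounts (n = n₀ + Σ ν·ξ):
  F: 295.2 − 2(47.53) = 200.1
  E: 0 + 2(47.53) − 1(54.91) = 40.15
  D: 0 + 2(54.91) = 109.8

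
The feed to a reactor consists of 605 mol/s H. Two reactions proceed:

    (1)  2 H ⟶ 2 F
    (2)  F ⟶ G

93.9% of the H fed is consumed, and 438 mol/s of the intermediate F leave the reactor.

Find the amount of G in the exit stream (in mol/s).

130 mol/s

Conversion of H: H consumed = 2ξ₁ = 0.939 × 605 → ξ₁ = 284 mol/s.
F balance: n_F = 0 + 2ξ₁ − 1ξ₂ = 438 → ξ₂ = (2·284 − 438)/1 = 130.1 mol/s.
Outlet amounts (n = n₀ + Σ ν·ξ):
  H: 605 − 2(284) = 36.91
  F: 0 + 2(284) − 1(130.1) = 438
  G: 0 + 1(130.1) = 130.1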